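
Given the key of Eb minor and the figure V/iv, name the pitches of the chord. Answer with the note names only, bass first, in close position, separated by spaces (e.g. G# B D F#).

The slash means an applied dominant: we want the dominant of iv. In Eb minor, iv is Ab minor, and its dominant is built on Eb.
Building a major triad on Eb gives Eb-G-Bb.

Eb G Bb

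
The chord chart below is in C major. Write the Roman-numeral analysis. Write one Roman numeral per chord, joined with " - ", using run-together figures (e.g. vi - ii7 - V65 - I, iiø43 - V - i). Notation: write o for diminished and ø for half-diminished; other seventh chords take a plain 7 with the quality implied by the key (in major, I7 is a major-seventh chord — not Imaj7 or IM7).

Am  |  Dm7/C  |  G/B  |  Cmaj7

vi - ii42 - V6 - I7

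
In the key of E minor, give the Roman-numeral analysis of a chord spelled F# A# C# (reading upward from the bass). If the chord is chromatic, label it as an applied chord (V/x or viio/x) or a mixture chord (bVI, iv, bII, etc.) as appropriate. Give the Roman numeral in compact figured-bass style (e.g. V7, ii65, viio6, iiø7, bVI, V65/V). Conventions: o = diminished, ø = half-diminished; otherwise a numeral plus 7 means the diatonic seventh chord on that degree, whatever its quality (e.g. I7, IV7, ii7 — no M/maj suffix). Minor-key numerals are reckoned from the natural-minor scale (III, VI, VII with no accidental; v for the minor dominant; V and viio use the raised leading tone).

The pitches F#-A#-C# form a major triad rooted on F#.
F# is not a diatonic chord root with this quality in E minor, but it lies a perfect fifth above B (V), so the chord functions as an applied dominant of V.

V/V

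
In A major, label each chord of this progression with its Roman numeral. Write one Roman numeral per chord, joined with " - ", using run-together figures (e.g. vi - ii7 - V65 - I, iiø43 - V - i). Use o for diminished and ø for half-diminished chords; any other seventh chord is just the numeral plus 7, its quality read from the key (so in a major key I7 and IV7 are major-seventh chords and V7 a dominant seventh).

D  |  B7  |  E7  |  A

D: root D is the subdominant; major triad there is IV.
B7: chromatic; B is V of V, so V7/V.
E7: dominant seventh chord on E = scale degree 5 → V7.
A: major triad on A = scale degree 1 → I.

IV - V7/V - V7 - I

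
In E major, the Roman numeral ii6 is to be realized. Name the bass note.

A

ii in E major has root F#; the chord is F#-A-C#.
The figure 6 means first inversion — the third is in the bass.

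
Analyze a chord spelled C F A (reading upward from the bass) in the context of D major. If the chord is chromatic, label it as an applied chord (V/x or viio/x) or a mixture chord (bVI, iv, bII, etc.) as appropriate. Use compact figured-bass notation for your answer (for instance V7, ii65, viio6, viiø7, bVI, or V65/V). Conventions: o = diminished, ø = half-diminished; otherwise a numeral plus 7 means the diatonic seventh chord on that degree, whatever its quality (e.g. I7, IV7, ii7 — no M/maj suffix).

bIII64

Stacked in thirds the chord is F-A-C: a major triad on F.
F is the lowered third degree of D major (diatonic 3 would be F#). This is a major triad on the lowered third degree, borrowed from the parallel minor.
With C in the bass the chord is in second inversion, so the figured bass is 64.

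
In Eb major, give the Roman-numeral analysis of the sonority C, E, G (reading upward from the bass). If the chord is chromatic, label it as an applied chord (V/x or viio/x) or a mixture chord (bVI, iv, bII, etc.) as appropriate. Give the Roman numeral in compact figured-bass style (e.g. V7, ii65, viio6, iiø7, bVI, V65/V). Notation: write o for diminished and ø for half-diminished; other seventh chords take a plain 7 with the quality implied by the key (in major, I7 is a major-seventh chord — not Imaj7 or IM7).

V/ii

The pitches C-E-G form a major triad rooted on C.
C is not a diatonic chord root with this quality in Eb major, but it lies a perfect fifth above F (ii), so the chord functions as an applied dominant of ii.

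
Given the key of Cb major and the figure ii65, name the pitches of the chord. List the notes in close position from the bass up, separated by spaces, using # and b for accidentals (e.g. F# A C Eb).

In Cb major, scale degree 2 is Db, and the diatonic chord built there is a minor seventh chord.
That chord is spelled Db-Fb-Ab-Cb.
The figured bass 65 indicates first inversion, placing the third (Fb) in the bass: Fb-Ab-Cb-Db.

Fb Ab Cb Db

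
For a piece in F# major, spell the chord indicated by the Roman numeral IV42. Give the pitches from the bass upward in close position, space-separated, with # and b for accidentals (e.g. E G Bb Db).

A# B D# F#

In F# major, the fourth degree is B, and the diatonic chord built there is a major seventh chord.
Stacking thirds from B gives B-D#-F#-A#.
With the 42 figure the chord is in third inversion; from the bass A# upward in close position it reads A#-B-D#-F#.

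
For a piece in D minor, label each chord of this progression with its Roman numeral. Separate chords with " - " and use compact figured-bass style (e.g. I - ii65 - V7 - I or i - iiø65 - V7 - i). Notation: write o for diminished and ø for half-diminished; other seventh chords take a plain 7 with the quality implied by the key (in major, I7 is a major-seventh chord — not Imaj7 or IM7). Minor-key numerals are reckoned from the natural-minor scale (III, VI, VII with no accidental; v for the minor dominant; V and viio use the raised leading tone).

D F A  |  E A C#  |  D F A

D-F-A: minor triad on D = scale degree 1 → i.
E-A-C#: major triad on A = scale degree 5 → V64.
D-F-A: minor triad on D = scale degree 1 → i.

i - V64 - i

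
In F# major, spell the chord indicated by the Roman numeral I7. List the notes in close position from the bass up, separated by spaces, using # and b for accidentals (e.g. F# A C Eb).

F# A# C# E#

In F# major, the tonic is F#, and the diatonic chord built there is a major seventh chord.
Stacking thirds from F# gives F#-A#-C#-E#.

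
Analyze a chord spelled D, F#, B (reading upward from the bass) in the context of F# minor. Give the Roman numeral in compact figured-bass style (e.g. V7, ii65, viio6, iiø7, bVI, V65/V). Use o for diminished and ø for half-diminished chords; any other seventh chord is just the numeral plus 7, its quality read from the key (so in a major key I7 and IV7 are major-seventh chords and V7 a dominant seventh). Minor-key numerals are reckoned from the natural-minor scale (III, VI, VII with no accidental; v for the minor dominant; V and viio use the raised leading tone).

The pitches B-D-F# form a minor triad rooted on B.
B is scale degree 4 in F# minor, and a minor triad on that degree is written iv.
With D in the bass the chord is in first inversion, so the figured bass is 6.

iv6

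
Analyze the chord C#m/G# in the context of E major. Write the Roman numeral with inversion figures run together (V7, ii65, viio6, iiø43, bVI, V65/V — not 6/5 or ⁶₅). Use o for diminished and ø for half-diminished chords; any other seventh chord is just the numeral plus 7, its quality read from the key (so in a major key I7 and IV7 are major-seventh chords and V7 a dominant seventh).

vi64

Stacked in thirds the chord is C#-E-G#: a minor triad on C#.
C# is scale degree 6 in E major, and a minor triad on that degree is written vi.
With G# in the bass the chord is in second inversion, so the figured bass is 64.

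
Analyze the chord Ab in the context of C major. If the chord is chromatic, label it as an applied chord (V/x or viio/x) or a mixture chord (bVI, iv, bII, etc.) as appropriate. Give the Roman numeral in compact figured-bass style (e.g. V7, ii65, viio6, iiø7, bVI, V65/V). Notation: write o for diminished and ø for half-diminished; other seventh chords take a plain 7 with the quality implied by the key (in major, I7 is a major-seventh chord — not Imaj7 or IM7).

Stacked in thirds the chord is Ab-C-Eb: a major triad on Ab.
Ab is the lowered sixth degree of C major (diatonic 6 would be A). This is a major triad on the lowered sixth degree, borrowed from the parallel minor.

bVI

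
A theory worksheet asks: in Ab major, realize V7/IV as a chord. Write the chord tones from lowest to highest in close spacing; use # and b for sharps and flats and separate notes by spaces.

The slash means an applied dominant: we want the dominant of IV. In Ab major, IV is Db major, and its dominant is built on Ab.
Building a dominant seventh chord on Ab gives Ab-C-Eb-Gb.

Ab C Eb Gb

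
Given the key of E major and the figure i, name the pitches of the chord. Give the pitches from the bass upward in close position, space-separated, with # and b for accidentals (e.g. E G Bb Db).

E G B

i is the minor tonic, borrowed from the parallel minor. In E major that root is E.
So the chord is E-G-B.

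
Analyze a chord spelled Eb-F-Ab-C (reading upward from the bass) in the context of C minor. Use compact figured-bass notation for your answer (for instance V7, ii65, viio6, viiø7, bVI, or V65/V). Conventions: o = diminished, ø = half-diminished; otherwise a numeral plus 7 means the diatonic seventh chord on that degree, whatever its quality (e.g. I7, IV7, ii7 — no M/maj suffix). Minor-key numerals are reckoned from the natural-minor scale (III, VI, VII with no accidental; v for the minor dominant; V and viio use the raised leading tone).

The pitches F-Ab-C-Eb form a minor seventh chord rooted on F.
F is scale degree 4 in C minor, and a minor seventh chord on that degree is written iv7.
With Eb in the bass the chord is in third inversion, so the figured bass is 42.

iv42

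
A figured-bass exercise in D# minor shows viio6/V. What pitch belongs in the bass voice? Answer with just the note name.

B#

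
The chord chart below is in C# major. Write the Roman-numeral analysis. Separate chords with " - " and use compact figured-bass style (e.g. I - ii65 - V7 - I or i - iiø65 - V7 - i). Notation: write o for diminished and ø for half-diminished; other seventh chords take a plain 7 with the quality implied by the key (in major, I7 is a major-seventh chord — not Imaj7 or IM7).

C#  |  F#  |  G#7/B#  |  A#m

I - IV - V65 - vi

C#: root C# is the tonic; major triad there is I.
F#: root F# is the subdominant; major triad there is IV.
G#7/B# has root G#, degree 5 in C# major, so V65.
A#m: minor triad on A# = scale degree 6 → vi.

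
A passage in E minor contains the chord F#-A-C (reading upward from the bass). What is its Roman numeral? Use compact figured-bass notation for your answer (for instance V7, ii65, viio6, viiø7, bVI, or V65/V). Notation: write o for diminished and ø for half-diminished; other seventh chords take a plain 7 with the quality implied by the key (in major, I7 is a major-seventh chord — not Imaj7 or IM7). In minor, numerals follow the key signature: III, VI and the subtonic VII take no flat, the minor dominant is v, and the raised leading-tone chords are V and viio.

iio

Stacked in thirds the chord is F#-A-C: a diminished triad on F#.
In E minor, F# is the supertonic; the diatonic diminished triad there is iio.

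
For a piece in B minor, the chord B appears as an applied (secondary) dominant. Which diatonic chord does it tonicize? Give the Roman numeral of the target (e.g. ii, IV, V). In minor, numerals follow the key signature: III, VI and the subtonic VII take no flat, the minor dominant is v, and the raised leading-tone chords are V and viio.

The chord is a major triad on B.
A dominant resolves down a perfect fifth: B → E. In B minor, E is scale degree 4, i.e. iv.

iv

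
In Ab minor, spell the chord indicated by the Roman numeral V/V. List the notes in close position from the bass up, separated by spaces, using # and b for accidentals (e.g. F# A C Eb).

Bb D F

The slash means an applied dominant: we want the dominant of V. In Ab minor, V is Eb major, and its dominant is built on Bb.
Building a major triad on Bb gives Bb-D-F.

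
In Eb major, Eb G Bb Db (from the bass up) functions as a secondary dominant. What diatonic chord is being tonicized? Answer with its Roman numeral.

The chord is a dominant seventh chord on Eb.
A dominant resolves down a perfect fifth: Eb → Ab. In Eb major, Ab is scale degree 4, i.e. IV.

IV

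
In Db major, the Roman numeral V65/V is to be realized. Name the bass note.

The applied chord V65/V is rooted on Eb: Eb-G-Bb-Db.
The figure 65 means first inversion — the third is in the bass.

G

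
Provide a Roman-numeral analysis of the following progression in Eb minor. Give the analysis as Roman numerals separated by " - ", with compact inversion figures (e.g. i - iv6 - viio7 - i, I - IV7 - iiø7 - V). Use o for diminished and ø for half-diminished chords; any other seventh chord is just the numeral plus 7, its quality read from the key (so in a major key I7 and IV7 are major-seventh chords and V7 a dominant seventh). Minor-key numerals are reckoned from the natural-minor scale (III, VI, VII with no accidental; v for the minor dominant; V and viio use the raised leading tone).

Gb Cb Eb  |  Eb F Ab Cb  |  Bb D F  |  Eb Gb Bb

Gb-Cb-Eb: root Cb is the submediant; major triad there is VI64.
Eb-F-Ab-Cb: half-diminished seventh chord on F = scale degree 2 → iiø42.
Bb-D-F: root Bb is the dominant; major triad there is V.
Eb-Gb-Bb has root Eb, degree 1 in Eb minor, so i.

VI64 - iiø42 - V - i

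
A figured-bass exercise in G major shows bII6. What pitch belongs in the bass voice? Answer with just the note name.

C

bII in G major has root Ab; the chord is Ab-C-Eb.
The figure 6 means first inversion — the third is in the bass.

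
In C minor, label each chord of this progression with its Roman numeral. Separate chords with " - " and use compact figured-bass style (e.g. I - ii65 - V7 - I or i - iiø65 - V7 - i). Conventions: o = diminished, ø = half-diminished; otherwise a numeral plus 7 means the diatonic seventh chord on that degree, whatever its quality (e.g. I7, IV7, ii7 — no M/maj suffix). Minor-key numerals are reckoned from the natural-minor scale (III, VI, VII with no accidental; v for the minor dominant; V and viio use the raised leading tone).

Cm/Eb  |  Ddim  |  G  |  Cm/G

i6 - iio - V - i64

Cm/Eb: root C is the tonic; minor triad there is i6.
Ddim has root D, degree 2 in C minor, so iio.
G has root G, degree 5 in C minor, so V.
Cm/G: root C is the tonic; minor triad there is i64.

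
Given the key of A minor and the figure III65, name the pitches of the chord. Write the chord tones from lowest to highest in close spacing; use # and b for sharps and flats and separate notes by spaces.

The numeral's case and figure indicate a major seventh chord. In A minor its root, scale degree 3, is C.
That chord is spelled C-E-G-B.
The figured bass 65 indicates first inversion, placing the third (E) in the bass: E-G-B-C.

E G B C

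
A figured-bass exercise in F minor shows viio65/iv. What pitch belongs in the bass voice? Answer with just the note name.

The applied chord viio65/iv is rooted on A: A-C-Eb-Gb.
The figure 65 means first inversion — the third is in the bass.

C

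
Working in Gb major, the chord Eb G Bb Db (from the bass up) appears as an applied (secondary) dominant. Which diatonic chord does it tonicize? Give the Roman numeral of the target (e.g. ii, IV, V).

ii

The chord is a dominant seventh chord on Eb.
A dominant resolves down a perfect fifth: Eb → Ab. In Gb major, Ab is scale degree 2, i.e. ii.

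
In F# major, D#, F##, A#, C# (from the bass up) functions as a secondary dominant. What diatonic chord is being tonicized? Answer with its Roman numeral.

The chord is a dominant seventh chord on D#.
A dominant resolves down a perfect fifth: D# → G#. In F# major, G# is scale degree 2, i.e. ii.

ii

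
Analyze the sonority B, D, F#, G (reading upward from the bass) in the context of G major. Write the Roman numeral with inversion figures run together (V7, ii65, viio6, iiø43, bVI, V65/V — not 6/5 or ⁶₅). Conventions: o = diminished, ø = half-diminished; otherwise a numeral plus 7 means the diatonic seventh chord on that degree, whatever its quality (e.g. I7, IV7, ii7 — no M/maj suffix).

I65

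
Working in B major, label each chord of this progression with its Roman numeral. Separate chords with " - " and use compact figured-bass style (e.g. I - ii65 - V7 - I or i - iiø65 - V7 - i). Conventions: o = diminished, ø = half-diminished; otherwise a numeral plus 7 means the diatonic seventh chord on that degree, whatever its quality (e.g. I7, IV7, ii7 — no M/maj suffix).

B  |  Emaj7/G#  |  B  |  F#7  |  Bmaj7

B: root B is the tonic; major triad there is I.
Emaj7/G#: root E is the subdominant; major seventh chord there is IV65.
B has root B, degree 1 in B major, so I.
F#7: dominant seventh chord on F# = scale degree 5 → V7.
Bmaj7 has root B, degree 1 in B major, so I7.

I - IV65 - I - V7 - I7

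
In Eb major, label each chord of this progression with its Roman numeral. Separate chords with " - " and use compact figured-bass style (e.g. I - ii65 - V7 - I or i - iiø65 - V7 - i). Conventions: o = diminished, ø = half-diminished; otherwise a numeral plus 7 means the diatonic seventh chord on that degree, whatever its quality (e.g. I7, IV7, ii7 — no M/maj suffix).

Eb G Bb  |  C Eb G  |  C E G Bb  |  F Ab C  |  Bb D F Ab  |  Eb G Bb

I - vi - V7/ii - ii - V7 - I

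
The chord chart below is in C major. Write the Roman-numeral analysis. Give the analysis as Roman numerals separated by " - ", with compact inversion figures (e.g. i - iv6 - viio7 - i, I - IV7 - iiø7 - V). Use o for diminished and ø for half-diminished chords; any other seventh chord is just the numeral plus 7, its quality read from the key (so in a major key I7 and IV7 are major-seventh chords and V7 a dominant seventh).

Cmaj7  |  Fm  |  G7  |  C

I7 - iv - V7 - I

Cmaj7: root C is the tonic; major seventh chord there is I7.
Fm: F with this quality isn't in the key; it's iv, borrowed from the parallel minor.
G7 has root G, degree 5 in C major, so V7.
C: major triad on C = scale degree 1 → I.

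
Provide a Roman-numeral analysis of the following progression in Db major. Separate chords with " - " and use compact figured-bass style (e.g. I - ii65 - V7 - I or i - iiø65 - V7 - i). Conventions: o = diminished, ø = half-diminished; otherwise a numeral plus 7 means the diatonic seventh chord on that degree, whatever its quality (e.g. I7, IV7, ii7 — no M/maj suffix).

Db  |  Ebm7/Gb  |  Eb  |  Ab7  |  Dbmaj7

Db: major triad on Db = scale degree 1 → I.
Ebm7/Gb: minor seventh chord on Eb = scale degree 2 → ii65.
Eb: chromatic; Eb is V of V, so V/V.
Ab7: root Ab is the dominant; dominant seventh chord there is V7.
Dbmaj7 has root Db, degree 1 in Db major, so I7.

I - ii65 - V/V - V7 - I7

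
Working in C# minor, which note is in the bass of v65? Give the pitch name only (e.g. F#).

B

v in C# minor has root G#; the chord is G#-B-D#-F#.
The figure 65 means first inversion — the third is in the bass.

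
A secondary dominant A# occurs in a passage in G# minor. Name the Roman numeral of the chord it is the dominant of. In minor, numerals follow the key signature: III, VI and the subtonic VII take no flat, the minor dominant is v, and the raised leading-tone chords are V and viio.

V

The chord is a major triad on A#.
A dominant resolves down a perfect fifth: A# → D#. In G# minor, D# is scale degree 5, i.e. V.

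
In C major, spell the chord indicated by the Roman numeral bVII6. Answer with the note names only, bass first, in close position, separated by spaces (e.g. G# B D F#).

bVII6 is a major triad on the lowered seventh degree (the subtonic), borrowed from the parallel minor. In C major that root is Bb.
So the chord is Bb-D-F.
With the 6 figure the chord is in first inversion; from the bass D upward in close position it reads D-F-Bb.

D F Bb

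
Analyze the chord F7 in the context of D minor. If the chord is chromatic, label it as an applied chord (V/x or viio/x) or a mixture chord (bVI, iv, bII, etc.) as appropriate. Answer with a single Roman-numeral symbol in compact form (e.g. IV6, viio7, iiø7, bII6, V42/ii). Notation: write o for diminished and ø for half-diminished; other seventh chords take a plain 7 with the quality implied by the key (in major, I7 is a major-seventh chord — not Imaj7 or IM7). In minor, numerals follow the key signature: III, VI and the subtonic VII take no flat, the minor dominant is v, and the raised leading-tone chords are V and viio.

Stacked in thirds the chord is F-A-C-Eb: a dominant seventh chord on F.
F is not a diatonic chord root with this quality in D minor, but it lies a perfect fifth above Bb (VI), so the chord functions as an applied dominant of VI.

V7/VI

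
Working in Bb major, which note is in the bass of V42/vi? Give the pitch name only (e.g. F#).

C

The applied chord V42/vi is rooted on D: D-F#-A-C.
The figure 42 means third inversion — the seventh is in the bass.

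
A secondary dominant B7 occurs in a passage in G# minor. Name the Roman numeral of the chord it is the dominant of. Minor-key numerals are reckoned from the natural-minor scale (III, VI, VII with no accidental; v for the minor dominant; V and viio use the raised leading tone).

The chord is a dominant seventh chord on B.
A dominant resolves down a perfect fifth: B → E. In G# minor, E is scale degree 6, i.e. VI.

VI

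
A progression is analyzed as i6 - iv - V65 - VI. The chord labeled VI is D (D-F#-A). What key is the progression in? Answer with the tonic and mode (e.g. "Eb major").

The chord D is a major triad rooted on D; its label is VI.
Counting down 5 scale steps from D places the tonic on F#; a major triad on degree 6 is diatonic only in minor.

F# minor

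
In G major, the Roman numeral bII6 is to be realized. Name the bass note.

C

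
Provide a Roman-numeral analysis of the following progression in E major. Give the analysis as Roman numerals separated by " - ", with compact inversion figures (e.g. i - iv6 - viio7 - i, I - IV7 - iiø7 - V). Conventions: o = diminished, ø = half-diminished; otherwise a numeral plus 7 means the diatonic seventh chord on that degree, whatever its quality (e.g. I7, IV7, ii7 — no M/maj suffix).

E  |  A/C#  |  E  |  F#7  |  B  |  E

I - IV6 - I - V7/V - V - I

E has root E, degree 1 in E major, so I.
A/C#: root A is the subdominant; major triad there is IV6.
E: root E is the tonic; major triad there is I.
F#7 is the secondary dominant of V (dominant seventh chord on F#): V7/V.
B: root B is the dominant; major triad there is V.
E: root E is the tonic; major triad there is I.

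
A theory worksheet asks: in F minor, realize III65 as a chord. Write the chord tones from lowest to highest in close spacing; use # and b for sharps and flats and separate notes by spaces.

The numeral's case and figure indicate a major seventh chord. In F minor its root, the mediant, is Ab.
That chord is spelled Ab-C-Eb-G.
With the 65 figure the chord is in first inversion; from the bass C upward in close position it reads C-Eb-G-Ab.

C Eb G Ab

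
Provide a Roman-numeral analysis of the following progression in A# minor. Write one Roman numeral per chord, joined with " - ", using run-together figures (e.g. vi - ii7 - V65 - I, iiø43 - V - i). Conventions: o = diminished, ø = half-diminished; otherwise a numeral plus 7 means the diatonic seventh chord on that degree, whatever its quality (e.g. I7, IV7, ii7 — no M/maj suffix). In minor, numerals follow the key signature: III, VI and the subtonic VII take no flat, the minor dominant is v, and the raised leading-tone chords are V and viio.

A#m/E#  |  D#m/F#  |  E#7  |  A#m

A#m/E# has root A#, degree 1 in A# minor, so i64.
D#m/F#: root D# is the subdominant; minor triad there is iv6.
E#7: root E# is the dominant; dominant seventh chord there is V7.
A#m: minor triad on A# = scale degree 1 → i.

i64 - iv6 - V7 - i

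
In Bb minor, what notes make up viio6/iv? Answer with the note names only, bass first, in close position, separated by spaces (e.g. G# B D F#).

F Ab D

viio6/iv is a secondary leading-tone chord. The target iv is Eb in Bb minor; the applied chord is rooted a semitone below, on D.
Building a diminished triad on D gives D-F-Ab.
With the 6 figure the chord is in first inversion; from the bass F upward in close position it reads F-Ab-D.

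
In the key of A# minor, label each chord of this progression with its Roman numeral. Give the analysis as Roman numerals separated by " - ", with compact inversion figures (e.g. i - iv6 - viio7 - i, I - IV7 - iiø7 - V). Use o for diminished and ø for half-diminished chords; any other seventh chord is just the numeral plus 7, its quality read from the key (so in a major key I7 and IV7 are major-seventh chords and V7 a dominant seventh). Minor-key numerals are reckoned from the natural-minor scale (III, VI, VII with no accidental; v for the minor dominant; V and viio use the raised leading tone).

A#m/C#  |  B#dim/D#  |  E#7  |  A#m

A#m/C#: minor triad on A# = scale degree 1 → i6.
B#dim/D#: root B# is the supertonic; diminished triad there is iio6.
E#7: root E# is the dominant; dominant seventh chord there is V7.
A#m has root A#, degree 1 in A# minor, so i.

i6 - iio6 - V7 - i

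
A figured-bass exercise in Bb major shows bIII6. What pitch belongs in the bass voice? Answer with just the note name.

F

bIII in Bb major has root Db; the chord is Db-F-Ab.
The figure 6 means first inversion — the third is in the bass.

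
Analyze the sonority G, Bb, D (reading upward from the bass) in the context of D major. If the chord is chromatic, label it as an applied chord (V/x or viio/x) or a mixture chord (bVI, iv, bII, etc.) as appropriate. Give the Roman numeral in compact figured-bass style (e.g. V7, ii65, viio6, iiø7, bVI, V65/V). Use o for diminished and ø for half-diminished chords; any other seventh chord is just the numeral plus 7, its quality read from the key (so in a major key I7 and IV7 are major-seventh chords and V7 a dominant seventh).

iv

Stacked in thirds the chord is G-Bb-D: a minor triad on G.
G is the fourth degree of D major. This is the minor subdominant, borrowed from the parallel minor.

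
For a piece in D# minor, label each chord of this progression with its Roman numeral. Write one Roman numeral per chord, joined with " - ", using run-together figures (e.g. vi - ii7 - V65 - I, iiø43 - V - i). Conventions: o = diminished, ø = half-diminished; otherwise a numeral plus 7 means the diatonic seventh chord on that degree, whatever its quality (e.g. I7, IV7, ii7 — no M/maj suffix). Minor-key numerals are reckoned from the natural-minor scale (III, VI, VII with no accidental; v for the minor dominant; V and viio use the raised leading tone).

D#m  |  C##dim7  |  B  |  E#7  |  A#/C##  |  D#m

i - viio7 - VI - V7/V - V6 - i

D#m: root D# is the tonic; minor triad there is i.
C##dim7 has root C##, degree 7 in D# minor, so viio7.
B: major triad on B = scale degree 6 → VI.
E#7: a dominant seventh chord on E#, the applied dominant of V → V7/V.
A#/C## has root A#, degree 5 in D# minor, so V6.
D#m has root D#, degree 1 in D# minor, so i.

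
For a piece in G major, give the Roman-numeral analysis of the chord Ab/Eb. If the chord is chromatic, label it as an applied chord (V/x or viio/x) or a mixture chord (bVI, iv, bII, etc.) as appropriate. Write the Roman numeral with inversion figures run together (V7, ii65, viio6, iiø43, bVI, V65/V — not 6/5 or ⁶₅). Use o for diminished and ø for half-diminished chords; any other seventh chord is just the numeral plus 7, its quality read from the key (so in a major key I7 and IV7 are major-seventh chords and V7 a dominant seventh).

bII64

Stacked in thirds the chord is Ab-C-Eb: a major triad on Ab.
Ab is the lowered second degree of G major (diatonic 2 would be A). This is the Neapolitan chord — a major triad on the lowered second degree.
With Eb in the bass the chord is in second inversion, so the figured bass is 64.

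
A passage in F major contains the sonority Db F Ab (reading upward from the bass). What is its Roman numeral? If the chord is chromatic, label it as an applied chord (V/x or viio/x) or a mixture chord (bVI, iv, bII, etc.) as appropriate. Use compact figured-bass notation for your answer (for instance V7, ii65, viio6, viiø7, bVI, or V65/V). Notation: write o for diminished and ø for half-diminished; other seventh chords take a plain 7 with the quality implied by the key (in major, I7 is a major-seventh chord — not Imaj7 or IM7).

The pitches Db-F-Ab form a major triad rooted on Db.
Db is the lowered sixth degree of F major (diatonic 6 would be D). This is a major triad on the lowered sixth degree, borrowed from the parallel minor.

bVI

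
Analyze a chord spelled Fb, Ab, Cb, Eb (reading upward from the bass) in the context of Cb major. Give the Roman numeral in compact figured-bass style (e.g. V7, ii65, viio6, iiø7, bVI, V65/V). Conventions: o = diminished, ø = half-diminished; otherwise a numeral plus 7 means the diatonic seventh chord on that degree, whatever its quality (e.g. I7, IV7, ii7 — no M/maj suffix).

IV7

Stacked in thirds the chord is Fb-Ab-Cb-Eb: a major seventh chord on Fb.
Fb is scale degree 4 in Cb major, and a major seventh chord on that degree is written IV7.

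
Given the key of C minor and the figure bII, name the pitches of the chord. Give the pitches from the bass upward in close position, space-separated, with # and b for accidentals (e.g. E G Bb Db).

Db F Ab

bII is the Neapolitan chord — a major triad on the lowered second degree. In C minor that root is Db.
So the chord is Db-F-Ab.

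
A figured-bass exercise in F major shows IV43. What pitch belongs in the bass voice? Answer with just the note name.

IV in F major has root Bb; the chord is Bb-D-F-A.
The figure 43 means second inversion — the fifth is in the bass.

F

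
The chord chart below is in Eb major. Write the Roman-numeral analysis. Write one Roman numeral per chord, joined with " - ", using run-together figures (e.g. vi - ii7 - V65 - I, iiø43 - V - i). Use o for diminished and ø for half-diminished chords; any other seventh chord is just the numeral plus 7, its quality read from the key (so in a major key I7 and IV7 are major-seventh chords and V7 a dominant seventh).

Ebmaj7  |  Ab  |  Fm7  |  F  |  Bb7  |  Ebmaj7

I7 - IV - ii7 - V/V - V7 - I7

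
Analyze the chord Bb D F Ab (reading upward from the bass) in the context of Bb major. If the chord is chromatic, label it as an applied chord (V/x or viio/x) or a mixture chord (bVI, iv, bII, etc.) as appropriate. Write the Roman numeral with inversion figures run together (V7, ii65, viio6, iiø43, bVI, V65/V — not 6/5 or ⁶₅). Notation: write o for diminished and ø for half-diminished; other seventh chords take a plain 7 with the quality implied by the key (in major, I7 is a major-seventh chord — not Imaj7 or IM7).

The pitches Bb-D-F-Ab form a dominant seventh chord rooted on Bb.
Bb is not a diatonic chord root with this quality in Bb major, but it lies a perfect fifth above Eb (IV), so the chord functions as an applied dominant of IV.

V7/IV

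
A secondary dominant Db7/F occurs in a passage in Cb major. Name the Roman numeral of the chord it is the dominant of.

V

The chord is a dominant seventh chord on Db.
A dominant resolves down a perfect fifth: Db → Gb. In Cb major, Gb is scale degree 5, i.e. V.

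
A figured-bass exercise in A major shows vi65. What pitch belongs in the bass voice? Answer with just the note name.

vi in A major has root F#; the chord is F#-A-C#-E.
The figure 65 means first inversion — the third is in the bass.

A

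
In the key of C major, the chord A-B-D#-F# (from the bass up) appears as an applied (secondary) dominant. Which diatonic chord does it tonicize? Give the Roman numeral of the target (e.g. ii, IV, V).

The chord is a dominant seventh chord on B.
A dominant resolves down a perfect fifth: B → E. In C major, E is scale degree 3, i.e. iii.

iii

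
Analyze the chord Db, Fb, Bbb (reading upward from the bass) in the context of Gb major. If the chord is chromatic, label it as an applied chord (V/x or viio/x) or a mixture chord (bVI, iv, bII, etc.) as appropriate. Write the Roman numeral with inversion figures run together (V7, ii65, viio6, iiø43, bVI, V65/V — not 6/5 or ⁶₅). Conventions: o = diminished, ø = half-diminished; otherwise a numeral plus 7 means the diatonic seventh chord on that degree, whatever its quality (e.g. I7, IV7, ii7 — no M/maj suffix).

bIII6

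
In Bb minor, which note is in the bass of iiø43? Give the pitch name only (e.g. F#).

Gb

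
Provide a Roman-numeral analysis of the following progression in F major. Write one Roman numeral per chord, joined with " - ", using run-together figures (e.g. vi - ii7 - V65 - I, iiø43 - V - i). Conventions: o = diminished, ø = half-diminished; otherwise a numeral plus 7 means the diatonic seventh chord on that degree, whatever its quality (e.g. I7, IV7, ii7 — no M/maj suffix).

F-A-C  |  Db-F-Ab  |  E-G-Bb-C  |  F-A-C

F-A-C: root F is the tonic; major triad there is I.
Db-F-Ab: major triad on Db — chromatic; bVI (borrowed from the parallel minor).
E-G-Bb-C has root C, degree 5 in F major, so V65.
F-A-C: major triad on F = scale degree 1 → I.

I - bVI - V65 - I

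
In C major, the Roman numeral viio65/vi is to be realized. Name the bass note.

B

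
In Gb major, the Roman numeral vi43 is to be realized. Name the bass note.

Bb

vi in Gb major has root Eb; the chord is Eb-Gb-Bb-Db.
The figure 43 means second inversion — the fifth is in the bass.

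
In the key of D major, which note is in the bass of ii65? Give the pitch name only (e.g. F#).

ii in D major has root E; the chord is E-G-B-D.
The figure 65 means first inversion — the third is in the bass.

G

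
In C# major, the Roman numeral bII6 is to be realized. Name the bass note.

bII in C# major has root D; the chord is D-F#-A.
The figure 6 means first inversion — the third is in the bass.

F#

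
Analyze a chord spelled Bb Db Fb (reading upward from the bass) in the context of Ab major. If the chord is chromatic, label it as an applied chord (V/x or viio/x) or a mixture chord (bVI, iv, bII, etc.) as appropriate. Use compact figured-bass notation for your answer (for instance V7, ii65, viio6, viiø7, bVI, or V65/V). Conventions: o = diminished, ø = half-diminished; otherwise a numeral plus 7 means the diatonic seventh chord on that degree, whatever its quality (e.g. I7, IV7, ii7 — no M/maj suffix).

The pitches Bb-Db-Fb form a diminished triad rooted on Bb.
Bb is the second degree of Ab major. This is the diminished supertonic triad, borrowed from the parallel minor.

iio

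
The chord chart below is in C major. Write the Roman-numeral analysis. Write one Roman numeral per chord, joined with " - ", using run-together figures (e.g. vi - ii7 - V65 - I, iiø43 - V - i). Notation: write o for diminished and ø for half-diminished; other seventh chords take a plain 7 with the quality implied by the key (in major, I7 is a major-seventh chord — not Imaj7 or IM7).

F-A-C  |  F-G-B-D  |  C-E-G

IV - V42 - I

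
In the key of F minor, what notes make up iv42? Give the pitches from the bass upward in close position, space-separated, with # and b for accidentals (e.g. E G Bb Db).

Ab Bb Db F

In F minor, the fourth degree is Bb, and the diatonic chord built there is a minor seventh chord.
That chord is spelled Bb-Db-F-Ab.
The figured bass 42 indicates third inversion, placing the seventh (Ab) in the bass: Ab-Bb-Db-F.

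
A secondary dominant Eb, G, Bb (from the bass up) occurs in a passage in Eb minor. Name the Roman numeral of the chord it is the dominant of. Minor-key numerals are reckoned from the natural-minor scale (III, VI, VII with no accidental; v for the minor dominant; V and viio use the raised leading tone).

The chord is a major triad on Eb.
A dominant resolves down a perfect fifth: Eb → Ab. In Eb minor, Ab is scale degree 4, i.e. iv.

iv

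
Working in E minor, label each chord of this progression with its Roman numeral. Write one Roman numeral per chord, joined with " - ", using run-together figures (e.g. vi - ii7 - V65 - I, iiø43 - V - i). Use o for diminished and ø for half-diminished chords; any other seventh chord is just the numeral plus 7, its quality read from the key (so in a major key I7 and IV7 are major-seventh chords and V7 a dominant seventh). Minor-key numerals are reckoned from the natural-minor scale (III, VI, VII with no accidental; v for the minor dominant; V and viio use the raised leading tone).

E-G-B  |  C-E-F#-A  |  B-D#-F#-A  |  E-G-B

i - iiø43 - V7 - i

E-G-B has root E, degree 1 in E minor, so i.
C-E-F#-A: half-diminished seventh chord on F# = scale degree 2 → iiø43.
B-D#-F#-A has root B, degree 5 in E minor, so V7.
E-G-B has root E, degree 1 in E minor, so i.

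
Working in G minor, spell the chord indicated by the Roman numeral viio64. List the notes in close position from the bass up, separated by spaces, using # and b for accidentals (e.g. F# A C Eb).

In G minor, the leading-tone chord is built on the raised seventh degree, F#.
Stacking thirds from F# gives F#-A-C.
With the 64 figure the chord is in second inversion; from the bass C upward in close position it reads C-F#-A.

C F# A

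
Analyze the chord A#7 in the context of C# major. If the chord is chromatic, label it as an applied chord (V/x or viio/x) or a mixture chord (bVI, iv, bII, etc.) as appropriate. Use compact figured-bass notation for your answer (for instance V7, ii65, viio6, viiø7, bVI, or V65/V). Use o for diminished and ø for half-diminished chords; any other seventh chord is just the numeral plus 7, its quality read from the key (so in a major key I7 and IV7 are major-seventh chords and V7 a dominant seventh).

The pitches A#-C##-E#-G# form a dominant seventh chord rooted on A#.
A# is not a diatonic chord root with this quality in C# major, but it lies a perfect fifth above D# (ii), so the chord functions as an applied dominant of ii.

V7/ii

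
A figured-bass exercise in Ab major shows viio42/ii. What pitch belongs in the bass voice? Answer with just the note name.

Gb

The applied chord viio42/ii is rooted on A: A-C-Eb-Gb.
The figure 42 means third inversion — the seventh is in the bass.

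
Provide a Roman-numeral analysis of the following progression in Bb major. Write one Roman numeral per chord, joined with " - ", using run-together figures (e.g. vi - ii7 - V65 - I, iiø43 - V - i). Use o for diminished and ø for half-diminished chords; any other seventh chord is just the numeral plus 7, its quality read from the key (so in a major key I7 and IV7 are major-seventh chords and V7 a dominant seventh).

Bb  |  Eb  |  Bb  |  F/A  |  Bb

I - IV - I - V6 - I

Bb: major triad on Bb = scale degree 1 → I.
Eb: root Eb is the subdominant; major triad there is IV.
Bb has root Bb, degree 1 in Bb major, so I.
F/A: root F is the dominant; major triad there is V6.
Bb has root Bb, degree 1 in Bb major, so I.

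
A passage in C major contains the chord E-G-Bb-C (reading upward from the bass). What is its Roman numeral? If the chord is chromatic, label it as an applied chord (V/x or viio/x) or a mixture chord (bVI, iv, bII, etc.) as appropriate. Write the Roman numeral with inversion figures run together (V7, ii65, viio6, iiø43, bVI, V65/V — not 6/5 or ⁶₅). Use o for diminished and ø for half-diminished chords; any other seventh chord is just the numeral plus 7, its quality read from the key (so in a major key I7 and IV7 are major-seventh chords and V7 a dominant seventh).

V65/IV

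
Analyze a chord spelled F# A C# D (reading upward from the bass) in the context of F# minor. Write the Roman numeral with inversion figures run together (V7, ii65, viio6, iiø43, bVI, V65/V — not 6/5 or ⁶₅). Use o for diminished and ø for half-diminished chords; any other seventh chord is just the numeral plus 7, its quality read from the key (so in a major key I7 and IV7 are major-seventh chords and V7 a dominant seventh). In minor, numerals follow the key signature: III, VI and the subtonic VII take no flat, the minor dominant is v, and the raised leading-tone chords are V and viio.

VI65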